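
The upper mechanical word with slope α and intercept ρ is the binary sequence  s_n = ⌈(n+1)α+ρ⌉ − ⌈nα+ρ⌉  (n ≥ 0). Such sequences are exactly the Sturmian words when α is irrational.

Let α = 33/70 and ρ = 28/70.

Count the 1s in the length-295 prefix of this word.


#1s = Σ_{n=0}^{294} s_n = Σ_{n=0}^{294} (⌈(n+1)α+ρ⌉ − ⌈nα+ρ⌉)
the sum telescopes: every ⌈nα+ρ⌉ with 0 < n < 295 appears once with + and once with −, leaving ⌈295α+ρ⌉ − ⌈0·α+ρ⌉
295α + ρ = (295·33 + 28) / 70 = 9763/70
ρ = 28/70
⌈9763/70⌉ = 140,  ⌈28/70⌉ = 1
#1s = 140 − 1 = 139

139


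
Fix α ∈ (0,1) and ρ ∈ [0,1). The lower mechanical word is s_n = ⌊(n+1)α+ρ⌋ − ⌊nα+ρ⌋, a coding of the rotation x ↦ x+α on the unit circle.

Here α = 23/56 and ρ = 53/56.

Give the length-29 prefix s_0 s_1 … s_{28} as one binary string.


n=0: ⌊(1·23+53)/56⌋ − ⌊(0·23+53)/56⌋ = ⌊76/56⌋ − ⌊53/56⌋ = 1 − 0 = 1
n=1: ⌊(2·23+53)/56⌋ − ⌊(1·23+53)/56⌋ = ⌊99/56⌋ − ⌊76/56⌋ = 1 − 1 = 0
n=2: ⌊(3·23+53)/56⌋ − ⌊(2·23+53)/56⌋ = ⌊122/56⌋ − ⌊99/56⌋ = 2 − 1 = 1
n=3: ⌊(4·23+53)/56⌋ − ⌊(3·23+53)/56⌋ = ⌊145/56⌋ − ⌊122/56⌋ = 2 − 2 = 0
n=4: ⌊(5·23+53)/56⌋ − ⌊(4·23+53)/56⌋ = ⌊168/56⌋ − ⌊145/56⌋ = 3 − 2 = 1
n=5: ⌊(6·23+53)/56⌋ − ⌊(5·23+53)/56⌋ = ⌊191/56⌋ − ⌊168/56⌋ = 3 − 3 = 0
n=6: ⌊(7·23+53)/56⌋ − ⌊(6·23+53)/56⌋ = ⌊214/56⌋ − ⌊191/56⌋ = 3 − 3 = 0
n=7: ⌊(8·23+53)/56⌋ − ⌊(7·23+53)/56⌋ = ⌊237/56⌋ − ⌊214/56⌋ = 4 − 3 = 1
n=8: ⌊(9·23+53)/56⌋ − ⌊(8·23+53)/56⌋ = ⌊260/56⌋ − ⌊237/56⌋ = 4 − 4 = 0
n=9: ⌊(10·23+53)/56⌋ − ⌊(9·23+53)/56⌋ = ⌊283/56⌋ − ⌊260/56⌋ = 5 − 4 = 1
n=10: ⌊(11·23+53)/56⌋ − ⌊(10·23+53)/56⌋ = ⌊306/56⌋ − ⌊283/56⌋ = 5 − 5 = 0
n=11: ⌊(12·23+53)/56⌋ − ⌊(11·23+53)/56⌋ = ⌊329/56⌋ − ⌊306/56⌋ = 5 − 5 = 0
n=12: ⌊(13·23+53)/56⌋ − ⌊(12·23+53)/56⌋ = ⌊352/56⌋ − ⌊329/56⌋ = 6 − 5 = 1
n=13: ⌊(14·23+53)/56⌋ − ⌊(13·23+53)/56⌋ = ⌊375/56⌋ − ⌊352/56⌋ = 6 − 6 = 0
n=14: ⌊(15·23+53)/56⌋ − ⌊(14·23+53)/56⌋ = ⌊398/56⌋ − ⌊375/56⌋ = 7 − 6 = 1
n=15: ⌊(16·23+53)/56⌋ − ⌊(15·23+53)/56⌋ = ⌊421/56⌋ − ⌊398/56⌋ = 7 − 7 = 0
n=16: ⌊(17·23+53)/56⌋ − ⌊(16·23+53)/56⌋ = ⌊444/56⌋ − ⌊421/56⌋ = 7 − 7 = 0
n=17: ⌊(18·23+53)/56⌋ − ⌊(17·23+53)/56⌋ = ⌊467/56⌋ − ⌊444/56⌋ = 8 − 7 = 1
n=18: ⌊(19·23+53)/56⌋ − ⌊(18·23+53)/56⌋ = ⌊490/56⌋ − ⌊467/56⌋ = 8 − 8 = 0
n=19: ⌊(20·23+53)/56⌋ − ⌊(19·23+53)/56⌋ = ⌊513/56⌋ − ⌊490/56⌋ = 9 − 8 = 1
n=20: ⌊(21·23+53)/56⌋ − ⌊(20·23+53)/56⌋ = ⌊536/56⌋ − ⌊513/56⌋ = 9 − 9 = 0
n=21: ⌊(22·23+53)/56⌋ − ⌊(21·23+53)/56⌋ = ⌊559/56⌋ − ⌊536/56⌋ = 9 − 9 = 0
n=22: ⌊(23·23+53)/56⌋ − ⌊(22·23+53)/56⌋ = ⌊582/56⌋ − ⌊559/56⌋ = 10 − 9 = 1
n=23: ⌊(24·23+53)/56⌋ − ⌊(23·23+53)/56⌋ = ⌊605/56⌋ − ⌊582/56⌋ = 10 − 10 = 0
n=24: ⌊(25·23+53)/56⌋ − ⌊(24·23+53)/56⌋ = ⌊628/56⌋ − ⌊605/56⌋ = 11 − 10 = 1
n=25: ⌊(26·23+53)/56⌋ − ⌊(25·23+53)/56⌋ = ⌊651/56⌋ − ⌊628/56⌋ = 11 − 11 = 0
n=26: ⌊(27·23+53)/56⌋ − ⌊(26·23+53)/56⌋ = ⌊674/56⌋ − ⌊651/56⌋ = 12 − 11 = 1
n=27: ⌊(28·23+53)/56⌋ − ⌊(27·23+53)/56⌋ = ⌊697/56⌋ − ⌊674/56⌋ = 12 − 12 = 0
n=28: ⌊(29·23+53)/56⌋ − ⌊(28·23+53)/56⌋ = ⌊720/56⌋ − ⌊697/56⌋ = 12 − 12 = 0

10101001010010100101001010100


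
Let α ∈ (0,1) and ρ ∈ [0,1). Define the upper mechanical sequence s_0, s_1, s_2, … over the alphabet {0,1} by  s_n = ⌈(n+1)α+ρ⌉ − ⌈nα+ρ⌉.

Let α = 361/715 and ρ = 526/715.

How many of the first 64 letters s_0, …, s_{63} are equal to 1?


#1s = Σ_{n=0}^{63} s_n = Σ_{n=0}^{63} (⌈(n+1)α+ρ⌉ − ⌈nα+ρ⌉)
the sum telescopes: every ⌈nα+ρ⌉ with 0 < n < 64 appears once with + and once with −, leaving ⌈64α+ρ⌉ − ⌈0·α+ρ⌉
64α + ρ = (64·361 + 526) / 715 = 23630/715
ρ = 526/715
⌈23630/715⌉ = 34,  ⌈526/715⌉ = 1
#1s = 34 − 1 = 33

33


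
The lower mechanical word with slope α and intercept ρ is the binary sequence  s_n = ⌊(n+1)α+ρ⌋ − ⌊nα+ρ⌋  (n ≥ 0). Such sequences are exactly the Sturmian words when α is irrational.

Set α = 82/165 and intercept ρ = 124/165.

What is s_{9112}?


(n+1)α + ρ = (9113·82 + 124) / 165 = 747390/165
nα + ρ     = (9112·82 + 124) / 165 = 747308/165
⌊747390/165⌋ = 4529,  ⌊747308/165⌋ = 4529
s_{9112} = 4529 − 4529 = 0

0


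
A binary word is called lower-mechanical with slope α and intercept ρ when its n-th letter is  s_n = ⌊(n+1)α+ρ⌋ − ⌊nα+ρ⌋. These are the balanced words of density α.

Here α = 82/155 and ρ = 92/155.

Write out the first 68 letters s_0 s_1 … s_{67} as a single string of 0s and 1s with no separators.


n=0: ⌊(1·82+92)/155⌋ − ⌊(0·82+92)/155⌋ = ⌊174/155⌋ − ⌊92/155⌋ = 1 − 0 = 1
n=1: ⌊(2·82+92)/155⌋ − ⌊(1·82+92)/155⌋ = ⌊256/155⌋ − ⌊174/155⌋ = 1 − 1 = 0
n=2: ⌊(3·82+92)/155⌋ − ⌊(2·82+92)/155⌋ = ⌊338/155⌋ − ⌊256/155⌋ = 2 − 1 = 1
n=3: ⌊(4·82+92)/155⌋ − ⌊(3·82+92)/155⌋ = ⌊420/155⌋ − ⌊338/155⌋ = 2 − 2 = 0
n=4: ⌊(5·82+92)/155⌋ − ⌊(4·82+92)/155⌋ = ⌊502/155⌋ − ⌊420/155⌋ = 3 − 2 = 1
n=5: ⌊(6·82+92)/155⌋ − ⌊(5·82+92)/155⌋ = ⌊584/155⌋ − ⌊502/155⌋ = 3 − 3 = 0
n=6: ⌊(7·82+92)/155⌋ − ⌊(6·82+92)/155⌋ = ⌊666/155⌋ − ⌊584/155⌋ = 4 − 3 = 1
n=7: ⌊(8·82+92)/155⌋ − ⌊(7·82+92)/155⌋ = ⌊748/155⌋ − ⌊666/155⌋ = 4 − 4 = 0
n=8: ⌊(9·82+92)/155⌋ − ⌊(8·82+92)/155⌋ = ⌊830/155⌋ − ⌊748/155⌋ = 5 − 4 = 1
n=9: ⌊(10·82+92)/155⌋ − ⌊(9·82+92)/155⌋ = ⌊912/155⌋ − ⌊830/155⌋ = 5 − 5 = 0
n=10: ⌊(11·82+92)/155⌋ − ⌊(10·82+92)/155⌋ = ⌊994/155⌋ − ⌊912/155⌋ = 6 − 5 = 1
n=11: ⌊(12·82+92)/155⌋ − ⌊(11·82+92)/155⌋ = ⌊1076/155⌋ − ⌊994/155⌋ = 6 − 6 = 0
n=12: ⌊(13·82+92)/155⌋ − ⌊(12·82+92)/155⌋ = ⌊1158/155⌋ − ⌊1076/155⌋ = 7 − 6 = 1
n=13: ⌊(14·82+92)/155⌋ − ⌊(13·82+92)/155⌋ = ⌊1240/155⌋ − ⌊1158/155⌋ = 8 − 7 = 1
n=14: ⌊(15·82+92)/155⌋ − ⌊(14·82+92)/155⌋ = ⌊1322/155⌋ − ⌊1240/155⌋ = 8 − 8 = 0
n=15: ⌊(16·82+92)/155⌋ − ⌊(15·82+92)/155⌋ = ⌊1404/155⌋ − ⌊1322/155⌋ = 9 − 8 = 1
n=16: ⌊(17·82+92)/155⌋ − ⌊(16·82+92)/155⌋ = ⌊1486/155⌋ − ⌊1404/155⌋ = 9 − 9 = 0
n=17: ⌊(18·82+92)/155⌋ − ⌊(17·82+92)/155⌋ = ⌊1568/155⌋ − ⌊1486/155⌋ = 10 − 9 = 1
n=18: ⌊(19·82+92)/155⌋ − ⌊(18·82+92)/155⌋ = ⌊1650/155⌋ − ⌊1568/155⌋ = 10 − 10 = 0
n=19: ⌊(20·82+92)/155⌋ − ⌊(19·82+92)/155⌋ = ⌊1732/155⌋ − ⌊1650/155⌋ = 11 − 10 = 1
n=20: ⌊(21·82+92)/155⌋ − ⌊(20·82+92)/155⌋ = ⌊1814/155⌋ − ⌊1732/155⌋ = 11 − 11 = 0
n=21: ⌊(22·82+92)/155⌋ − ⌊(21·82+92)/155⌋ = ⌊1896/155⌋ − ⌊1814/155⌋ = 12 − 11 = 1
n=22: ⌊(23·82+92)/155⌋ − ⌊(22·82+92)/155⌋ = ⌊1978/155⌋ − ⌊1896/155⌋ = 12 − 12 = 0
n=23: ⌊(24·82+92)/155⌋ − ⌊(23·82+92)/155⌋ = ⌊2060/155⌋ − ⌊1978/155⌋ = 13 − 12 = 1
n=24: ⌊(25·82+92)/155⌋ − ⌊(24·82+92)/155⌋ = ⌊2142/155⌋ − ⌊2060/155⌋ = 13 − 13 = 0
n=25: ⌊(26·82+92)/155⌋ − ⌊(25·82+92)/155⌋ = ⌊2224/155⌋ − ⌊2142/155⌋ = 14 − 13 = 1
n=26: ⌊(27·82+92)/155⌋ − ⌊(26·82+92)/155⌋ = ⌊2306/155⌋ − ⌊2224/155⌋ = 14 − 14 = 0
n=27: ⌊(28·82+92)/155⌋ − ⌊(27·82+92)/155⌋ = ⌊2388/155⌋ − ⌊2306/155⌋ = 15 − 14 = 1
n=28: ⌊(29·82+92)/155⌋ − ⌊(28·82+92)/155⌋ = ⌊2470/155⌋ − ⌊2388/155⌋ = 15 − 15 = 0
n=29: ⌊(30·82+92)/155⌋ − ⌊(29·82+92)/155⌋ = ⌊2552/155⌋ − ⌊2470/155⌋ = 16 − 15 = 1
n=30: ⌊(31·82+92)/155⌋ − ⌊(30·82+92)/155⌋ = ⌊2634/155⌋ − ⌊2552/155⌋ = 16 − 16 = 0
n=31: ⌊(32·82+92)/155⌋ − ⌊(31·82+92)/155⌋ = ⌊2716/155⌋ − ⌊2634/155⌋ = 17 − 16 = 1
n=32: ⌊(33·82+92)/155⌋ − ⌊(32·82+92)/155⌋ = ⌊2798/155⌋ − ⌊2716/155⌋ = 18 − 17 = 1
n=33: ⌊(34·82+92)/155⌋ − ⌊(33·82+92)/155⌋ = ⌊2880/155⌋ − ⌊2798/155⌋ = 18 − 18 = 0
n=34: ⌊(35·82+92)/155⌋ − ⌊(34·82+92)/155⌋ = ⌊2962/155⌋ − ⌊2880/155⌋ = 19 − 18 = 1
n=35: ⌊(36·82+92)/155⌋ − ⌊(35·82+92)/155⌋ = ⌊3044/155⌋ − ⌊2962/155⌋ = 19 − 19 = 0
n=36: ⌊(37·82+92)/155⌋ − ⌊(36·82+92)/155⌋ = ⌊3126/155⌋ − ⌊3044/155⌋ = 20 − 19 = 1
n=37: ⌊(38·82+92)/155⌋ − ⌊(37·82+92)/155⌋ = ⌊3208/155⌋ − ⌊3126/155⌋ = 20 − 20 = 0
n=38: ⌊(39·82+92)/155⌋ − ⌊(38·82+92)/155⌋ = ⌊3290/155⌋ − ⌊3208/155⌋ = 21 − 20 = 1
n=39: ⌊(40·82+92)/155⌋ − ⌊(39·82+92)/155⌋ = ⌊3372/155⌋ − ⌊3290/155⌋ = 21 − 21 = 0
n=40: ⌊(41·82+92)/155⌋ − ⌊(40·82+92)/155⌋ = ⌊3454/155⌋ − ⌊3372/155⌋ = 22 − 21 = 1
n=41: ⌊(42·82+92)/155⌋ − ⌊(41·82+92)/155⌋ = ⌊3536/155⌋ − ⌊3454/155⌋ = 22 − 22 = 0
n=42: ⌊(43·82+92)/155⌋ − ⌊(42·82+92)/155⌋ = ⌊3618/155⌋ − ⌊3536/155⌋ = 23 − 22 = 1
n=43: ⌊(44·82+92)/155⌋ − ⌊(43·82+92)/155⌋ = ⌊3700/155⌋ − ⌊3618/155⌋ = 23 − 23 = 0
n=44: ⌊(45·82+92)/155⌋ − ⌊(44·82+92)/155⌋ = ⌊3782/155⌋ − ⌊3700/155⌋ = 24 − 23 = 1
n=45: ⌊(46·82+92)/155⌋ − ⌊(45·82+92)/155⌋ = ⌊3864/155⌋ − ⌊3782/155⌋ = 24 − 24 = 0
n=46: ⌊(47·82+92)/155⌋ − ⌊(46·82+92)/155⌋ = ⌊3946/155⌋ − ⌊3864/155⌋ = 25 − 24 = 1
n=47: ⌊(48·82+92)/155⌋ − ⌊(47·82+92)/155⌋ = ⌊4028/155⌋ − ⌊3946/155⌋ = 25 − 25 = 0
n=48: ⌊(49·82+92)/155⌋ − ⌊(48·82+92)/155⌋ = ⌊4110/155⌋ − ⌊4028/155⌋ = 26 − 25 = 1
n=49: ⌊(50·82+92)/155⌋ − ⌊(49·82+92)/155⌋ = ⌊4192/155⌋ − ⌊4110/155⌋ = 27 − 26 = 1
n=50: ⌊(51·82+92)/155⌋ − ⌊(50·82+92)/155⌋ = ⌊4274/155⌋ − ⌊4192/155⌋ = 27 − 27 = 0
n=51: ⌊(52·82+92)/155⌋ − ⌊(51·82+92)/155⌋ = ⌊4356/155⌋ − ⌊4274/155⌋ = 28 − 27 = 1
n=52: ⌊(53·82+92)/155⌋ − ⌊(52·82+92)/155⌋ = ⌊4438/155⌋ − ⌊4356/155⌋ = 28 − 28 = 0
n=53: ⌊(54·82+92)/155⌋ − ⌊(53·82+92)/155⌋ = ⌊4520/155⌋ − ⌊4438/155⌋ = 29 − 28 = 1
n=54: ⌊(55·82+92)/155⌋ − ⌊(54·82+92)/155⌋ = ⌊4602/155⌋ − ⌊4520/155⌋ = 29 − 29 = 0
n=55: ⌊(56·82+92)/155⌋ − ⌊(55·82+92)/155⌋ = ⌊4684/155⌋ − ⌊4602/155⌋ = 30 − 29 = 1
n=56: ⌊(57·82+92)/155⌋ − ⌊(56·82+92)/155⌋ = ⌊4766/155⌋ − ⌊4684/155⌋ = 30 − 30 = 0
n=57: ⌊(58·82+92)/155⌋ − ⌊(57·82+92)/155⌋ = ⌊4848/155⌋ − ⌊4766/155⌋ = 31 − 30 = 1
n=58: ⌊(59·82+92)/155⌋ − ⌊(58·82+92)/155⌋ = ⌊4930/155⌋ − ⌊4848/155⌋ = 31 − 31 = 0
n=59: ⌊(60·82+92)/155⌋ − ⌊(59·82+92)/155⌋ = ⌊5012/155⌋ − ⌊4930/155⌋ = 32 − 31 = 1
n=60: ⌊(61·82+92)/155⌋ − ⌊(60·82+92)/155⌋ = ⌊5094/155⌋ − ⌊5012/155⌋ = 32 − 32 = 0
n=61: ⌊(62·82+92)/155⌋ − ⌊(61·82+92)/155⌋ = ⌊5176/155⌋ − ⌊5094/155⌋ = 33 − 32 = 1
n=62: ⌊(63·82+92)/155⌋ − ⌊(62·82+92)/155⌋ = ⌊5258/155⌋ − ⌊5176/155⌋ = 33 − 33 = 0
n=63: ⌊(64·82+92)/155⌋ − ⌊(63·82+92)/155⌋ = ⌊5340/155⌋ − ⌊5258/155⌋ = 34 − 33 = 1
n=64: ⌊(65·82+92)/155⌋ − ⌊(64·82+92)/155⌋ = ⌊5422/155⌋ − ⌊5340/155⌋ = 34 − 34 = 0
n=65: ⌊(66·82+92)/155⌋ − ⌊(65·82+92)/155⌋ = ⌊5504/155⌋ − ⌊5422/155⌋ = 35 − 34 = 1
n=66: ⌊(67·82+92)/155⌋ − ⌊(66·82+92)/155⌋ = ⌊5586/155⌋ − ⌊5504/155⌋ = 36 − 35 = 1
n=67: ⌊(68·82+92)/155⌋ − ⌊(67·82+92)/155⌋ = ⌊5668/155⌋ − ⌊5586/155⌋ = 36 − 36 = 0

10101010101011010101010101010101101010101010101011010101010101010110


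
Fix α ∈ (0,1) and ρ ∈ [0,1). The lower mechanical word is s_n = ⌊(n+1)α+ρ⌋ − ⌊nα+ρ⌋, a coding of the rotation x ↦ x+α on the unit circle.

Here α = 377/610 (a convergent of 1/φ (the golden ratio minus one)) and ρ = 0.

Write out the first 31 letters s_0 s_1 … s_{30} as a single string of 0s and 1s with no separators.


n=0: ⌊(1·377)/610⌋ − ⌊(0·377)/610⌋ = ⌊377/610⌋ − ⌊0/610⌋ = 0 − 0 = 0
n=1: ⌊(2·377)/610⌋ − ⌊(1·377)/610⌋ = ⌊754/610⌋ − ⌊377/610⌋ = 1 − 0 = 1
n=2: ⌊(3·377)/610⌋ − ⌊(2·377)/610⌋ = ⌊1131/610⌋ − ⌊754/610⌋ = 1 − 1 = 0
n=3: ⌊(4·377)/610⌋ − ⌊(3·377)/610⌋ = ⌊1508/610⌋ − ⌊1131/610⌋ = 2 − 1 = 1
n=4: ⌊(5·377)/610⌋ − ⌊(4·377)/610⌋ = ⌊1885/610⌋ − ⌊1508/610⌋ = 3 − 2 = 1
n=5: ⌊(6·377)/610⌋ − ⌊(5·377)/610⌋ = ⌊2262/610⌋ − ⌊1885/610⌋ = 3 − 3 = 0
n=6: ⌊(7·377)/610⌋ − ⌊(6·377)/610⌋ = ⌊2639/610⌋ − ⌊2262/610⌋ = 4 − 3 = 1
n=7: ⌊(8·377)/610⌋ − ⌊(7·377)/610⌋ = ⌊3016/610⌋ − ⌊2639/610⌋ = 4 − 4 = 0
n=8: ⌊(9·377)/610⌋ − ⌊(8·377)/610⌋ = ⌊3393/610⌋ − ⌊3016/610⌋ = 5 − 4 = 1
n=9: ⌊(10·377)/610⌋ − ⌊(9·377)/610⌋ = ⌊3770/610⌋ − ⌊3393/610⌋ = 6 − 5 = 1
n=10: ⌊(11·377)/610⌋ − ⌊(10·377)/610⌋ = ⌊4147/610⌋ − ⌊3770/610⌋ = 6 − 6 = 0
n=11: ⌊(12·377)/610⌋ − ⌊(11·377)/610⌋ = ⌊4524/610⌋ − ⌊4147/610⌋ = 7 − 6 = 1
n=12: ⌊(13·377)/610⌋ − ⌊(12·377)/610⌋ = ⌊4901/610⌋ − ⌊4524/610⌋ = 8 − 7 = 1
n=13: ⌊(14·377)/610⌋ − ⌊(13·377)/610⌋ = ⌊5278/610⌋ − ⌊4901/610⌋ = 8 − 8 = 0
n=14: ⌊(15·377)/610⌋ − ⌊(14·377)/610⌋ = ⌊5655/610⌋ − ⌊5278/610⌋ = 9 − 8 = 1
n=15: ⌊(16·377)/610⌋ − ⌊(15·377)/610⌋ = ⌊6032/610⌋ − ⌊5655/610⌋ = 9 − 9 = 0
n=16: ⌊(17·377)/610⌋ − ⌊(16·377)/610⌋ = ⌊6409/610⌋ − ⌊6032/610⌋ = 10 − 9 = 1
n=17: ⌊(18·377)/610⌋ − ⌊(17·377)/610⌋ = ⌊6786/610⌋ − ⌊6409/610⌋ = 11 − 10 = 1
n=18: ⌊(19·377)/610⌋ − ⌊(18·377)/610⌋ = ⌊7163/610⌋ − ⌊6786/610⌋ = 11 − 11 = 0
n=19: ⌊(20·377)/610⌋ − ⌊(19·377)/610⌋ = ⌊7540/610⌋ − ⌊7163/610⌋ = 12 − 11 = 1
n=20: ⌊(21·377)/610⌋ − ⌊(20·377)/610⌋ = ⌊7917/610⌋ − ⌊7540/610⌋ = 12 − 12 = 0
n=21: ⌊(22·377)/610⌋ − ⌊(21·377)/610⌋ = ⌊8294/610⌋ − ⌊7917/610⌋ = 13 − 12 = 1
n=22: ⌊(23·377)/610⌋ − ⌊(22·377)/610⌋ = ⌊8671/610⌋ − ⌊8294/610⌋ = 14 − 13 = 1
n=23: ⌊(24·377)/610⌋ − ⌊(23·377)/610⌋ = ⌊9048/610⌋ − ⌊8671/610⌋ = 14 − 14 = 0
n=24: ⌊(25·377)/610⌋ − ⌊(24·377)/610⌋ = ⌊9425/610⌋ − ⌊9048/610⌋ = 15 − 14 = 1
n=25: ⌊(26·377)/610⌋ − ⌊(25·377)/610⌋ = ⌊9802/610⌋ − ⌊9425/610⌋ = 16 − 15 = 1
n=26: ⌊(27·377)/610⌋ − ⌊(26·377)/610⌋ = ⌊10179/610⌋ − ⌊9802/610⌋ = 16 − 16 = 0
n=27: ⌊(28·377)/610⌋ − ⌊(27·377)/610⌋ = ⌊10556/610⌋ − ⌊10179/610⌋ = 17 − 16 = 1
n=28: ⌊(29·377)/610⌋ − ⌊(28·377)/610⌋ = ⌊10933/610⌋ − ⌊10556/610⌋ = 17 − 17 = 0
n=29: ⌊(30·377)/610⌋ − ⌊(29·377)/610⌋ = ⌊11310/610⌋ − ⌊10933/610⌋ = 18 − 17 = 1
n=30: ⌊(31·377)/610⌋ − ⌊(30·377)/610⌋ = ⌊11687/610⌋ − ⌊11310/610⌋ = 19 − 18 = 1

0101101011011010110101101101011


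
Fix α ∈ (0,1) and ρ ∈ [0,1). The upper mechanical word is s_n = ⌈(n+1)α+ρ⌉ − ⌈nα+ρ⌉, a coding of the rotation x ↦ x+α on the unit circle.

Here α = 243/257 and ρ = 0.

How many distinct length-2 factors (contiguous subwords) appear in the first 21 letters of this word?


t_n = ⌈(n·243)/257⌉ for n = 0 … 21:
  n=0…9: ⌈0/257⌉=0 ⌈243/257⌉=1 ⌈486/257⌉=2 ⌈729/257⌉=3 ⌈972/257⌉=4 ⌈1215/257⌉=5 ⌈1458/257⌉=6 ⌈1701/257⌉=7 ⌈1944/257⌉=8 ⌈2187/257⌉=9
  n=10…19: ⌈2430/257⌉=10 ⌈2673/257⌉=11 ⌈2916/257⌉=12 ⌈3159/257⌉=13 ⌈3402/257⌉=14 ⌈3645/257⌉=15 ⌈3888/257⌉=16 ⌈4131/257⌉=17 ⌈4374/257⌉=18 ⌈4617/257⌉=18
  n=20…21: ⌈4860/257⌉=19 ⌈5103/257⌉=20
s_n = t_(n+1) − t_n for n = 0 … 20 gives
prefix = 111111111111111111011
slide a length-2 window over [0..1] … [19..20] (20 windows); first occurrence of each distinct factor:
  [  0..  1] 11
  [ 17.. 18] 10
  [ 18.. 19] 01
  (the other 17 windows repeat one of these)
distinct factors: {01, 10, 11}
count = 3  (Sturmian bound for length 2 is 3)

3


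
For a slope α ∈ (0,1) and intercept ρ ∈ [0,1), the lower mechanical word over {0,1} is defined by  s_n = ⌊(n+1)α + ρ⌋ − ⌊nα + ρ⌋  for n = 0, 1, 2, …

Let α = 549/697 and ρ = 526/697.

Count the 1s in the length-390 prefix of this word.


#1s = Σ_{n=0}^{389} s_n = Σ_{n=0}^{389} (⌊(n+1)α+ρ⌋ − ⌊nα+ρ⌋)
the sum telescopes: every ⌊nα+ρ⌋ with 0 < n < 390 appears once with + and once with −, leaving ⌊390α+ρ⌋ − ⌊0·α+ρ⌋
390α + ρ = (390·549 + 526) / 697 = 214636/697
ρ = 526/697
⌊214636/697⌋ = 307,  ⌊526/697⌋ = 0
#1s = 307 − 0 = 307

307


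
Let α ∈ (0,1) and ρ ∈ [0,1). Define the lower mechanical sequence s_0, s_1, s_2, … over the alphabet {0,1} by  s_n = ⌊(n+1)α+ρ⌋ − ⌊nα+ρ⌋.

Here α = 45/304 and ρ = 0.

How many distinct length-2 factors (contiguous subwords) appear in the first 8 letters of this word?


t_n = ⌊(n·45)/304⌋ for n = 0 … 8:
  n=0…8: ⌊0/304⌋=0 ⌊45/304⌋=0 ⌊90/304⌋=0 ⌊135/304⌋=0 ⌊180/304⌋=0 ⌊225/304⌋=0 ⌊270/304⌋=0 ⌊315/304⌋=1 ⌊360/304⌋=1
s_n = t_(n+1) − t_n for n = 0 … 7 gives
prefix = 00000010
slide a length-2 window over [0..1] … [6..7] (7 windows); first occurrence of each distinct factor:
  [  0..  1] 00
  [  5..  6] 01
  [  6..  7] 10
  (the other 4 windows repeat one of these)
distinct factors: {00, 01, 10}
count = 3  (Sturmian bound for length 2 is 3)

3


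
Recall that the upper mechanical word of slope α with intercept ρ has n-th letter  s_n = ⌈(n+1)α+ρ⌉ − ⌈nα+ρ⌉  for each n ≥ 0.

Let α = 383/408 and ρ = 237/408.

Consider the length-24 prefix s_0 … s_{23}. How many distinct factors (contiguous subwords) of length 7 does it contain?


8

t_n = ⌈(n·383+237)/408⌉ for n = 0 … 24:
  n=0…9: ⌈237/408⌉=1 ⌈620/408⌉=2 ⌈1003/408⌉=3 ⌈1386/408⌉=4 ⌈1769/408⌉=5 ⌈2152/408⌉=6 ⌈2535/408⌉=7 ⌈2918/408⌉=8 ⌈3301/408⌉=9 ⌈3684/408⌉=10
  n=10…19: ⌈4067/408⌉=10 ⌈4450/408⌉=11 ⌈4833/408⌉=12 ⌈5216/408⌉=13 ⌈5599/408⌉=14 ⌈5982/408⌉=15 ⌈6365/408⌉=16 ⌈6748/408⌉=17 ⌈7131/408⌉=18 ⌈7514/408⌉=19
  n=20…24: ⌈7897/408⌉=20 ⌈8280/408⌉=21 ⌈8663/408⌉=22 ⌈9046/408⌉=23 ⌈9429/408⌉=24
s_n = t_(n+1) − t_n for n = 0 … 23 gives
prefix = 111111111011111111111111
slide a length-7 window over [0..6] … [17..23] (18 windows); first occurrence of each distinct factor:
  [  0..  6] 1111111
  [  3..  9] 1111110
  [  4.. 10] 1111101
  [  5.. 11] 1111011
  [  6.. 12] 1110111
  [  7.. 13] 1101111
  [  8.. 14] 1011111
  [  9.. 15] 0111111
  (the other 10 windows repeat one of these)
distinct factors: {0111111, 1011111, 1101111, 1110111, 1111011, 1111101, 1111110, 1111111}
count = 8  (Sturmian bound for length 7 is 8)


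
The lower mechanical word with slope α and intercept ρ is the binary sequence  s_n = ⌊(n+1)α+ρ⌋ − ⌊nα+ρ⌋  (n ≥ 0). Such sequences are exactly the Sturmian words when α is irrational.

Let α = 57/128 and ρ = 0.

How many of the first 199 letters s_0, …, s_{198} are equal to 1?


88

#1s = Σ_{n=0}^{198} s_n = Σ_{n=0}^{198} (⌊(n+1)α+ρ⌋ − ⌊nα+ρ⌋)
the sum telescopes: every ⌊nα+ρ⌋ with 0 < n < 199 appears once with + and once with −, leaving ⌊199α+ρ⌋ − ⌊0·α+ρ⌋
199α + ρ = (199·57) / 128 = 11343/128
ρ = 0/128
⌊11343/128⌋ = 88,  ⌊0/128⌋ = 0
#1s = 88 − 0 = 88


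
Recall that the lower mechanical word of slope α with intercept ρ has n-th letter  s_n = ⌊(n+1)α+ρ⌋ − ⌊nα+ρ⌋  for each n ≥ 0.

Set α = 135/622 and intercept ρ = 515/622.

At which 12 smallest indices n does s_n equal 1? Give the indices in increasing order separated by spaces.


n=0: ⌊650/622⌋−⌊515/622⌋ = 1−0 = 1  ← one
n=1: ⌊785/622⌋−⌊650/622⌋ = 1−1 = 0
n=2: ⌊920/622⌋−⌊785/622⌋ = 1−1 = 0
n=3: ⌊1055/622⌋−⌊920/622⌋ = 1−1 = 0
n=4: ⌊1190/622⌋−⌊1055/622⌋ = 1−1 = 0
n=5: ⌊1325/622⌋−⌊1190/622⌋ = 2−1 = 1  ← one
n=6: ⌊1460/622⌋−⌊1325/622⌋ = 2−2 = 0
n=7: ⌊1595/622⌋−⌊1460/622⌋ = 2−2 = 0
n=8: ⌊1730/622⌋−⌊1595/622⌋ = 2−2 = 0
n=9: ⌊1865/622⌋−⌊1730/622⌋ = 2−2 = 0
n=10: ⌊2000/622⌋−⌊1865/622⌋ = 3−2 = 1  ← one
n=11: ⌊2135/622⌋−⌊2000/622⌋ = 3−3 = 0
n=12: ⌊2270/622⌋−⌊2135/622⌋ = 3−3 = 0
n=13: ⌊2405/622⌋−⌊2270/622⌋ = 3−3 = 0
n=14: ⌊2540/622⌋−⌊2405/622⌋ = 4−3 = 1  ← one
n=15: ⌊2675/622⌋−⌊2540/622⌋ = 4−4 = 0
n=16: ⌊2810/622⌋−⌊2675/622⌋ = 4−4 = 0
n=17: ⌊2945/622⌋−⌊2810/622⌋ = 4−4 = 0
n=18: ⌊3080/622⌋−⌊2945/622⌋ = 4−4 = 0
n=19: ⌊3215/622⌋−⌊3080/622⌋ = 5−4 = 1  ← one
n=20: ⌊3350/622⌋−⌊3215/622⌋ = 5−5 = 0
n=21: ⌊3485/622⌋−⌊3350/622⌋ = 5−5 = 0
n=22: ⌊3620/622⌋−⌊3485/622⌋ = 5−5 = 0
n=23: ⌊3755/622⌋−⌊3620/622⌋ = 6−5 = 1  ← one
n=24: ⌊3890/622⌋−⌊3755/622⌋ = 6−6 = 0
n=25: ⌊4025/622⌋−⌊3890/622⌋ = 6−6 = 0
n=26: ⌊4160/622⌋−⌊4025/622⌋ = 6−6 = 0
n=27: ⌊4295/622⌋−⌊4160/622⌋ = 6−6 = 0
n=28: ⌊4430/622⌋−⌊4295/622⌋ = 7−6 = 1  ← one
n=29: ⌊4565/622⌋−⌊4430/622⌋ = 7−7 = 0
n=30: ⌊4700/622⌋−⌊4565/622⌋ = 7−7 = 0
n=31: ⌊4835/622⌋−⌊4700/622⌋ = 7−7 = 0
n=32: ⌊4970/622⌋−⌊4835/622⌋ = 7−7 = 0
n=33: ⌊5105/622⌋−⌊4970/622⌋ = 8−7 = 1  ← one
n=34: ⌊5240/622⌋−⌊5105/622⌋ = 8−8 = 0
n=35: ⌊5375/622⌋−⌊5240/622⌋ = 8−8 = 0
n=36: ⌊5510/622⌋−⌊5375/622⌋ = 8−8 = 0
n=37: ⌊5645/622⌋−⌊5510/622⌋ = 9−8 = 1  ← one
n=38: ⌊5780/622⌋−⌊5645/622⌋ = 9−9 = 0
n=39: ⌊5915/622⌋−⌊5780/622⌋ = 9−9 = 0
n=40: ⌊6050/622⌋−⌊5915/622⌋ = 9−9 = 0
n=41: ⌊6185/622⌋−⌊6050/622⌋ = 9−9 = 0
n=42: ⌊6320/622⌋−⌊6185/622⌋ = 10−9 = 1  ← one
n=43: ⌊6455/622⌋−⌊6320/622⌋ = 10−10 = 0
n=44: ⌊6590/622⌋−⌊6455/622⌋ = 10−10 = 0
n=45: ⌊6725/622⌋−⌊6590/622⌋ = 10−10 = 0
n=46: ⌊6860/622⌋−⌊6725/622⌋ = 11−10 = 1  ← one
n=47: ⌊6995/622⌋−⌊6860/622⌋ = 11−11 = 0
n=48: ⌊7130/622⌋−⌊6995/622⌋ = 11−11 = 0
n=49: ⌊7265/622⌋−⌊7130/622⌋ = 11−11 = 0
n=50: ⌊7400/622⌋−⌊7265/622⌋ = 11−11 = 0
n=51: ⌊7535/622⌋−⌊7400/622⌋ = 12−11 = 1  ← one
positions of the first 12 ones: 0 5 10 14 19 23 28 33 37 42 46 51

0 5 10 14 19 23 28 33 37 42 46 51


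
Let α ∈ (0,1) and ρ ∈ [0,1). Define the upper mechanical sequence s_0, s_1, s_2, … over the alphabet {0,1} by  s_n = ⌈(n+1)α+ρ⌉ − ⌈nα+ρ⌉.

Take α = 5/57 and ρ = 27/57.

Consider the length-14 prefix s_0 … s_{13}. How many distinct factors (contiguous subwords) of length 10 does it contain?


5

t_n = ⌈(n·5+27)/57⌉ for n = 0 … 14:
  n=0…9: ⌈27/57⌉=1 ⌈32/57⌉=1 ⌈37/57⌉=1 ⌈42/57⌉=1 ⌈47/57⌉=1 ⌈52/57⌉=1 ⌈57/57⌉=1 ⌈62/57⌉=2 ⌈67/57⌉=2 ⌈72/57⌉=2
  n=10…14: ⌈77/57⌉=2 ⌈82/57⌉=2 ⌈87/57⌉=2 ⌈92/57⌉=2 ⌈97/57⌉=2
s_n = t_(n+1) − t_n for n = 0 … 13 gives
prefix = 00000010000000
slide a length-10 window over [0..9] … [4..13] (5 windows); first occurrence of each distinct factor:
  [  0..  9] 0000001000
  [  1.. 10] 0000010000
  [  2.. 11] 0000100000
  [  3.. 12] 0001000000
  [  4.. 13] 0010000000
distinct factors: {0000001000, 0000010000, 0000100000, 0001000000, 0010000000}
count = 5  (Sturmian bound for length 10 is 11)


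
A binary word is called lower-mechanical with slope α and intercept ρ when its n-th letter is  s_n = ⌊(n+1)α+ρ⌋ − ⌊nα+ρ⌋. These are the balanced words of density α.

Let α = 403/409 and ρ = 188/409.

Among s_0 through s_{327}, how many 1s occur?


323

#1s = Σ_{n=0}^{327} s_n = Σ_{n=0}^{327} (⌊(n+1)α+ρ⌋ − ⌊nα+ρ⌋)
the sum telescopes: every ⌊nα+ρ⌋ with 0 < n < 328 appears once with + and once with −, leaving ⌊328α+ρ⌋ − ⌊0·α+ρ⌋
328α + ρ = (328·403 + 188) / 409 = 132372/409
ρ = 188/409
⌊132372/409⌋ = 323,  ⌊188/409⌋ = 0
#1s = 323 − 0 = 323


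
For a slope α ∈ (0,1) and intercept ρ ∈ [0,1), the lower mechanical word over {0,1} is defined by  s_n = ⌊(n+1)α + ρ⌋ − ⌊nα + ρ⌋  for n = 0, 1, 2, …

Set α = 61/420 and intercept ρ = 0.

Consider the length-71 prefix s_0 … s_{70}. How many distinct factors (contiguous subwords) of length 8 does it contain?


t_n = ⌊(n·61)/420⌋ for n = 0 … 71:
  n=0…9: ⌊0/420⌋=0 ⌊61/420⌋=0 ⌊122/420⌋=0 ⌊183/420⌋=0 ⌊244/420⌋=0 ⌊305/420⌋=0 ⌊366/420⌋=0 ⌊427/420⌋=1 ⌊488/420⌋=1 ⌊549/420⌋=1
  n=10…19: ⌊610/420⌋=1 ⌊671/420⌋=1 ⌊732/420⌋=1 ⌊793/420⌋=1 ⌊854/420⌋=2 ⌊915/420⌋=2 ⌊976/420⌋=2 ⌊1037/420⌋=2 ⌊1098/420⌋=2 ⌊1159/420⌋=2
  n=20…29: ⌊1220/420⌋=2 ⌊1281/420⌋=3 ⌊1342/420⌋=3 ⌊1403/420⌋=3 ⌊1464/420⌋=3 ⌊1525/420⌋=3 ⌊1586/420⌋=3 ⌊1647/420⌋=3 ⌊1708/420⌋=4 ⌊1769/420⌋=4
  n=30…39: ⌊1830/420⌋=4 ⌊1891/420⌋=4 ⌊1952/420⌋=4 ⌊2013/420⌋=4 ⌊2074/420⌋=4 ⌊2135/420⌋=5 ⌊2196/420⌋=5 ⌊2257/420⌋=5 ⌊2318/420⌋=5 ⌊2379/420⌋=5
  n=40…49: ⌊2440/420⌋=5 ⌊2501/420⌋=5 ⌊2562/420⌋=6 ⌊2623/420⌋=6 ⌊2684/420⌋=6 ⌊2745/420⌋=6 ⌊2806/420⌋=6 ⌊2867/420⌋=6 ⌊2928/420⌋=6 ⌊2989/420⌋=7
  n=50…59: ⌊3050/420⌋=7 ⌊3111/420⌋=7 ⌊3172/420⌋=7 ⌊3233/420⌋=7 ⌊3294/420⌋=7 ⌊3355/420⌋=7 ⌊3416/420⌋=8 ⌊3477/420⌋=8 ⌊3538/420⌋=8 ⌊3599/420⌋=8
  n=60…69: ⌊3660/420⌋=8 ⌊3721/420⌋=8 ⌊3782/420⌋=9 ⌊3843/420⌋=9 ⌊3904/420⌋=9 ⌊3965/420⌋=9 ⌊4026/420⌋=9 ⌊4087/420⌋=9 ⌊4148/420⌋=9 ⌊4209/420⌋=10
  n=70…71: ⌊4270/420⌋=10 ⌊4331/420⌋=10
s_n = t_(n+1) − t_n for n = 0 … 70 gives
prefix = 00000010000001000000100000010000001000000100000010000001000001000000100
slide a length-8 window over [0..7] … [63..70] (64 windows); first occurrence of each distinct factor:
  [  0..  7] 00000010
  [  1..  8] 00000100
  [  2..  9] 00001000
  [  3.. 10] 00010000
  [  4.. 11] 00100000
  [  5.. 12] 01000000
  [  6.. 13] 10000001
  [ 54.. 61] 01000001
  [ 55.. 62] 10000010
  (the other 55 windows repeat one of these)
distinct factors: {00000010, 00000100, 00001000, 00010000, 00100000, 01000000, 01000001, 10000001, 10000010}
count = 9  (Sturmian bound for length 8 is 9)

9


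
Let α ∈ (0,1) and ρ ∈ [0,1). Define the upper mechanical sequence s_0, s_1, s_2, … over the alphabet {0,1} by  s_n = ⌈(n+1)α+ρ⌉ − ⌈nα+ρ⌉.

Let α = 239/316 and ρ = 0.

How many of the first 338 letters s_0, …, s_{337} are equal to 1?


#1s = Σ_{n=0}^{337} s_n = Σ_{n=0}^{337} (⌈(n+1)α+ρ⌉ − ⌈nα+ρ⌉)
the sum telescopes: every ⌈nα+ρ⌉ with 0 < n < 338 appears once with + and once with −, leaving ⌈338α+ρ⌉ − ⌈0·α+ρ⌉
338α + ρ = (338·239) / 316 = 80782/316
ρ = 0/316
⌈80782/316⌉ = 256,  ⌈0/316⌉ = 0
#1s = 256 − 0 = 256

256


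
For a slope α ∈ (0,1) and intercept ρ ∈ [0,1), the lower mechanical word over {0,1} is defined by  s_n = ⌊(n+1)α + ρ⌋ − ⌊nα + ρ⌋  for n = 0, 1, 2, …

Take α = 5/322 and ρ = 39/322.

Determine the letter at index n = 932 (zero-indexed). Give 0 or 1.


(n+1)α + ρ = (933·5 + 39) / 322 = 4704/322
nα + ρ     = (932·5 + 39) / 322 = 4699/322
⌊4704/322⌋ = 14,  ⌊4699/322⌋ = 14
s_{932} = 14 − 14 = 0

0


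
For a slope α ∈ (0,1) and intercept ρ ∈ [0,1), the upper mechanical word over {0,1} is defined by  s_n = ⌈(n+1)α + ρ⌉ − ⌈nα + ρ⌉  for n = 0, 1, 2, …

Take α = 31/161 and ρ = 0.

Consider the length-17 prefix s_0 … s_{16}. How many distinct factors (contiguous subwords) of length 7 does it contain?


5

t_n = ⌈(n·31)/161⌉ for n = 0 … 17:
  n=0…9: ⌈0/161⌉=0 ⌈31/161⌉=1 ⌈62/161⌉=1 ⌈93/161⌉=1 ⌈124/161⌉=1 ⌈155/161⌉=1 ⌈186/161⌉=2 ⌈217/161⌉=2 ⌈248/161⌉=2 ⌈279/161⌉=2
  n=10…17: ⌈310/161⌉=2 ⌈341/161⌉=3 ⌈372/161⌉=3 ⌈403/161⌉=3 ⌈434/161⌉=3 ⌈465/161⌉=3 ⌈496/161⌉=4 ⌈527/161⌉=4
s_n = t_(n+1) − t_n for n = 0 … 16 gives
prefix = 10000100001000010
slide a length-7 window over [0..6] … [10..16] (11 windows); first occurrence of each distinct factor:
  [  0..  6] 1000010
  [  1..  7] 0000100
  [  2..  8] 0001000
  [  3..  9] 0010000
  [  4.. 10] 0100001
  (the other 6 windows repeat one of these)
distinct factors: {0000100, 0001000, 0010000, 0100001, 1000010}
count = 5  (Sturmian bound for length 7 is 8)


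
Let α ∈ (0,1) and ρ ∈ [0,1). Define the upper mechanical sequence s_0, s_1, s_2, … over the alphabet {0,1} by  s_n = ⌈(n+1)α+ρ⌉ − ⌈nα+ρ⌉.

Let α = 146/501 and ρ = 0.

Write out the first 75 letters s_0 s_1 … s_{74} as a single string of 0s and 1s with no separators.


100100100010010001001000100100100010010001001000100100100010010001001000100

n=0: ⌈(1·146)/501⌉ − ⌈(0·146)/501⌉ = ⌈146/501⌉ − ⌈0/501⌉ = 1 − 0 = 1
n=1: ⌈(2·146)/501⌉ − ⌈(1·146)/501⌉ = ⌈292/501⌉ − ⌈146/501⌉ = 1 − 1 = 0
n=2: ⌈(3·146)/501⌉ − ⌈(2·146)/501⌉ = ⌈438/501⌉ − ⌈292/501⌉ = 1 − 1 = 0
n=3: ⌈(4·146)/501⌉ − ⌈(3·146)/501⌉ = ⌈584/501⌉ − ⌈438/501⌉ = 2 − 1 = 1
n=4: ⌈(5·146)/501⌉ − ⌈(4·146)/501⌉ = ⌈730/501⌉ − ⌈584/501⌉ = 2 − 2 = 0
n=5: ⌈(6·146)/501⌉ − ⌈(5·146)/501⌉ = ⌈876/501⌉ − ⌈730/501⌉ = 2 − 2 = 0
n=6: ⌈(7·146)/501⌉ − ⌈(6·146)/501⌉ = ⌈1022/501⌉ − ⌈876/501⌉ = 3 − 2 = 1
n=7: ⌈(8·146)/501⌉ − ⌈(7·146)/501⌉ = ⌈1168/501⌉ − ⌈1022/501⌉ = 3 − 3 = 0
n=8: ⌈(9·146)/501⌉ − ⌈(8·146)/501⌉ = ⌈1314/501⌉ − ⌈1168/501⌉ = 3 − 3 = 0
n=9: ⌈(10·146)/501⌉ − ⌈(9·146)/501⌉ = ⌈1460/501⌉ − ⌈1314/501⌉ = 3 − 3 = 0
n=10: ⌈(11·146)/501⌉ − ⌈(10·146)/501⌉ = ⌈1606/501⌉ − ⌈1460/501⌉ = 4 − 3 = 1
n=11: ⌈(12·146)/501⌉ − ⌈(11·146)/501⌉ = ⌈1752/501⌉ − ⌈1606/501⌉ = 4 − 4 = 0
n=12: ⌈(13·146)/501⌉ − ⌈(12·146)/501⌉ = ⌈1898/501⌉ − ⌈1752/501⌉ = 4 − 4 = 0
n=13: ⌈(14·146)/501⌉ − ⌈(13·146)/501⌉ = ⌈2044/501⌉ − ⌈1898/501⌉ = 5 − 4 = 1
n=14: ⌈(15·146)/501⌉ − ⌈(14·146)/501⌉ = ⌈2190/501⌉ − ⌈2044/501⌉ = 5 − 5 = 0
n=15: ⌈(16·146)/501⌉ − ⌈(15·146)/501⌉ = ⌈2336/501⌉ − ⌈2190/501⌉ = 5 − 5 = 0
n=16: ⌈(17·146)/501⌉ − ⌈(16·146)/501⌉ = ⌈2482/501⌉ − ⌈2336/501⌉ = 5 − 5 = 0
n=17: ⌈(18·146)/501⌉ − ⌈(17·146)/501⌉ = ⌈2628/501⌉ − ⌈2482/501⌉ = 6 − 5 = 1
n=18: ⌈(19·146)/501⌉ − ⌈(18·146)/501⌉ = ⌈2774/501⌉ − ⌈2628/501⌉ = 6 − 6 = 0
n=19: ⌈(20·146)/501⌉ − ⌈(19·146)/501⌉ = ⌈2920/501⌉ − ⌈2774/501⌉ = 6 − 6 = 0
n=20: ⌈(21·146)/501⌉ − ⌈(20·146)/501⌉ = ⌈3066/501⌉ − ⌈2920/501⌉ = 7 − 6 = 1
n=21: ⌈(22·146)/501⌉ − ⌈(21·146)/501⌉ = ⌈3212/501⌉ − ⌈3066/501⌉ = 7 − 7 = 0
n=22: ⌈(23·146)/501⌉ − ⌈(22·146)/501⌉ = ⌈3358/501⌉ − ⌈3212/501⌉ = 7 − 7 = 0
n=23: ⌈(24·146)/501⌉ − ⌈(23·146)/501⌉ = ⌈3504/501⌉ − ⌈3358/501⌉ = 7 − 7 = 0
n=24: ⌈(25·146)/501⌉ − ⌈(24·146)/501⌉ = ⌈3650/501⌉ − ⌈3504/501⌉ = 8 − 7 = 1
n=25: ⌈(26·146)/501⌉ − ⌈(25·146)/501⌉ = ⌈3796/501⌉ − ⌈3650/501⌉ = 8 − 8 = 0
n=26: ⌈(27·146)/501⌉ − ⌈(26·146)/501⌉ = ⌈3942/501⌉ − ⌈3796/501⌉ = 8 − 8 = 0
n=27: ⌈(28·146)/501⌉ − ⌈(27·146)/501⌉ = ⌈4088/501⌉ − ⌈3942/501⌉ = 9 − 8 = 1
n=28: ⌈(29·146)/501⌉ − ⌈(28·146)/501⌉ = ⌈4234/501⌉ − ⌈4088/501⌉ = 9 − 9 = 0
n=29: ⌈(30·146)/501⌉ − ⌈(29·146)/501⌉ = ⌈4380/501⌉ − ⌈4234/501⌉ = 9 − 9 = 0
n=30: ⌈(31·146)/501⌉ − ⌈(30·146)/501⌉ = ⌈4526/501⌉ − ⌈4380/501⌉ = 10 − 9 = 1
n=31: ⌈(32·146)/501⌉ − ⌈(31·146)/501⌉ = ⌈4672/501⌉ − ⌈4526/501⌉ = 10 − 10 = 0
n=32: ⌈(33·146)/501⌉ − ⌈(32·146)/501⌉ = ⌈4818/501⌉ − ⌈4672/501⌉ = 10 − 10 = 0
n=33: ⌈(34·146)/501⌉ − ⌈(33·146)/501⌉ = ⌈4964/501⌉ − ⌈4818/501⌉ = 10 − 10 = 0
n=34: ⌈(35·146)/501⌉ − ⌈(34·146)/501⌉ = ⌈5110/501⌉ − ⌈4964/501⌉ = 11 − 10 = 1
n=35: ⌈(36·146)/501⌉ − ⌈(35·146)/501⌉ = ⌈5256/501⌉ − ⌈5110/501⌉ = 11 − 11 = 0
n=36: ⌈(37·146)/501⌉ − ⌈(36·146)/501⌉ = ⌈5402/501⌉ − ⌈5256/501⌉ = 11 − 11 = 0
n=37: ⌈(38·146)/501⌉ − ⌈(37·146)/501⌉ = ⌈5548/501⌉ − ⌈5402/501⌉ = 12 − 11 = 1
n=38: ⌈(39·146)/501⌉ − ⌈(38·146)/501⌉ = ⌈5694/501⌉ − ⌈5548/501⌉ = 12 − 12 = 0
n=39: ⌈(40·146)/501⌉ − ⌈(39·146)/501⌉ = ⌈5840/501⌉ − ⌈5694/501⌉ = 12 − 12 = 0
n=40: ⌈(41·146)/501⌉ − ⌈(40·146)/501⌉ = ⌈5986/501⌉ − ⌈5840/501⌉ = 12 − 12 = 0
n=41: ⌈(42·146)/501⌉ − ⌈(41·146)/501⌉ = ⌈6132/501⌉ − ⌈5986/501⌉ = 13 − 12 = 1
n=42: ⌈(43·146)/501⌉ − ⌈(42·146)/501⌉ = ⌈6278/501⌉ − ⌈6132/501⌉ = 13 − 13 = 0
n=43: ⌈(44·146)/501⌉ − ⌈(43·146)/501⌉ = ⌈6424/501⌉ − ⌈6278/501⌉ = 13 − 13 = 0
n=44: ⌈(45·146)/501⌉ − ⌈(44·146)/501⌉ = ⌈6570/501⌉ − ⌈6424/501⌉ = 14 − 13 = 1
n=45: ⌈(46·146)/501⌉ − ⌈(45·146)/501⌉ = ⌈6716/501⌉ − ⌈6570/501⌉ = 14 − 14 = 0
n=46: ⌈(47·146)/501⌉ − ⌈(46·146)/501⌉ = ⌈6862/501⌉ − ⌈6716/501⌉ = 14 − 14 = 0
n=47: ⌈(48·146)/501⌉ − ⌈(47·146)/501⌉ = ⌈7008/501⌉ − ⌈6862/501⌉ = 14 − 14 = 0
n=48: ⌈(49·146)/501⌉ − ⌈(48·146)/501⌉ = ⌈7154/501⌉ − ⌈7008/501⌉ = 15 − 14 = 1
n=49: ⌈(50·146)/501⌉ − ⌈(49·146)/501⌉ = ⌈7300/501⌉ − ⌈7154/501⌉ = 15 − 15 = 0
n=50: ⌈(51·146)/501⌉ − ⌈(50·146)/501⌉ = ⌈7446/501⌉ − ⌈7300/501⌉ = 15 − 15 = 0
n=51: ⌈(52·146)/501⌉ − ⌈(51·146)/501⌉ = ⌈7592/501⌉ − ⌈7446/501⌉ = 16 − 15 = 1
n=52: ⌈(53·146)/501⌉ − ⌈(52·146)/501⌉ = ⌈7738/501⌉ − ⌈7592/501⌉ = 16 − 16 = 0
n=53: ⌈(54·146)/501⌉ − ⌈(53·146)/501⌉ = ⌈7884/501⌉ − ⌈7738/501⌉ = 16 − 16 = 0
n=54: ⌈(55·146)/501⌉ − ⌈(54·146)/501⌉ = ⌈8030/501⌉ − ⌈7884/501⌉ = 17 − 16 = 1
n=55: ⌈(56·146)/501⌉ − ⌈(55·146)/501⌉ = ⌈8176/501⌉ − ⌈8030/501⌉ = 17 − 17 = 0
n=56: ⌈(57·146)/501⌉ − ⌈(56·146)/501⌉ = ⌈8322/501⌉ − ⌈8176/501⌉ = 17 − 17 = 0
n=57: ⌈(58·146)/501⌉ − ⌈(57·146)/501⌉ = ⌈8468/501⌉ − ⌈8322/501⌉ = 17 − 17 = 0
n=58: ⌈(59·146)/501⌉ − ⌈(58·146)/501⌉ = ⌈8614/501⌉ − ⌈8468/501⌉ = 18 − 17 = 1
n=59: ⌈(60·146)/501⌉ − ⌈(59·146)/501⌉ = ⌈8760/501⌉ − ⌈8614/501⌉ = 18 − 18 = 0
n=60: ⌈(61·146)/501⌉ − ⌈(60·146)/501⌉ = ⌈8906/501⌉ − ⌈8760/501⌉ = 18 − 18 = 0
n=61: ⌈(62·146)/501⌉ − ⌈(61·146)/501⌉ = ⌈9052/501⌉ − ⌈8906/501⌉ = 19 − 18 = 1
n=62: ⌈(63·146)/501⌉ − ⌈(62·146)/501⌉ = ⌈9198/501⌉ − ⌈9052/501⌉ = 19 − 19 = 0
n=63: ⌈(64·146)/501⌉ − ⌈(63·146)/501⌉ = ⌈9344/501⌉ − ⌈9198/501⌉ = 19 − 19 = 0
n=64: ⌈(65·146)/501⌉ − ⌈(64·146)/501⌉ = ⌈9490/501⌉ − ⌈9344/501⌉ = 19 − 19 = 0
n=65: ⌈(66·146)/501⌉ − ⌈(65·146)/501⌉ = ⌈9636/501⌉ − ⌈9490/501⌉ = 20 − 19 = 1
n=66: ⌈(67·146)/501⌉ − ⌈(66·146)/501⌉ = ⌈9782/501⌉ − ⌈9636/501⌉ = 20 − 20 = 0
n=67: ⌈(68·146)/501⌉ − ⌈(67·146)/501⌉ = ⌈9928/501⌉ − ⌈9782/501⌉ = 20 − 20 = 0
n=68: ⌈(69·146)/501⌉ − ⌈(68·146)/501⌉ = ⌈10074/501⌉ − ⌈9928/501⌉ = 21 − 20 = 1
n=69: ⌈(70·146)/501⌉ − ⌈(69·146)/501⌉ = ⌈10220/501⌉ − ⌈10074/501⌉ = 21 − 21 = 0
n=70: ⌈(71·146)/501⌉ − ⌈(70·146)/501⌉ = ⌈10366/501⌉ − ⌈10220/501⌉ = 21 − 21 = 0
n=71: ⌈(72·146)/501⌉ − ⌈(71·146)/501⌉ = ⌈10512/501⌉ − ⌈10366/501⌉ = 21 − 21 = 0
n=72: ⌈(73·146)/501⌉ − ⌈(72·146)/501⌉ = ⌈10658/501⌉ − ⌈10512/501⌉ = 22 − 21 = 1
n=73: ⌈(74·146)/501⌉ − ⌈(73·146)/501⌉ = ⌈10804/501⌉ − ⌈10658/501⌉ = 22 − 22 = 0
n=74: ⌈(75·146)/501⌉ − ⌈(74·146)/501⌉ = ⌈10950/501⌉ − ⌈10804/501⌉ = 22 − 22 = 0


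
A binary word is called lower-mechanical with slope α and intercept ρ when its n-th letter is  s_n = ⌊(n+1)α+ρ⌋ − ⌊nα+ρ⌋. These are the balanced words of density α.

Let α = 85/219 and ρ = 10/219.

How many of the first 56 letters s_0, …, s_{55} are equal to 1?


#1s = Σ_{n=0}^{55} s_n = Σ_{n=0}^{55} (⌊(n+1)α+ρ⌋ − ⌊nα+ρ⌋)
the sum telescopes: every ⌊nα+ρ⌋ with 0 < n < 56 appears once with + and once with −, leaving ⌊56α+ρ⌋ − ⌊0·α+ρ⌋
56α + ρ = (56·85 + 10) / 219 = 4770/219
ρ = 10/219
⌊4770/219⌋ = 21,  ⌊10/219⌋ = 0
#1s = 21 − 0 = 21

21


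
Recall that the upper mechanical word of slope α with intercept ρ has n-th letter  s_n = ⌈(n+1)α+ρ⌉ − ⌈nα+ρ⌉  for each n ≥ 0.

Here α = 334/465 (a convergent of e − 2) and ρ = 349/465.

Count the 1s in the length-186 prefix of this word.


#1s = Σ_{n=0}^{185} s_n = Σ_{n=0}^{185} (⌈(n+1)α+ρ⌉ − ⌈nα+ρ⌉)
the sum telescopes: every ⌈nα+ρ⌉ with 0 < n < 186 appears once with + and once with −, leaving ⌈186α+ρ⌉ − ⌈0·α+ρ⌉
186α + ρ = (186·334 + 349) / 465 = 62473/465
ρ = 349/465
⌈62473/465⌉ = 135,  ⌈349/465⌉ = 1
#1s = 135 − 1 = 134

134


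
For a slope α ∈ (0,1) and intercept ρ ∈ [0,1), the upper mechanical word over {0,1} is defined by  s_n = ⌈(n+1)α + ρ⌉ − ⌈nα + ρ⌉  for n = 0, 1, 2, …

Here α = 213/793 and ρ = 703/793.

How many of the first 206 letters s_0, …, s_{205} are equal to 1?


#1s = Σ_{n=0}^{205} s_n = Σ_{n=0}^{205} (⌈(n+1)α+ρ⌉ − ⌈nα+ρ⌉)
the sum telescopes: every ⌈nα+ρ⌉ with 0 < n < 206 appears once with + and once with −, leaving ⌈206α+ρ⌉ − ⌈0·α+ρ⌉
206α + ρ = (206·213 + 703) / 793 = 44581/793
ρ = 703/793
⌈44581/793⌉ = 57,  ⌈703/793⌉ = 1
#1s = 57 − 1 = 56

56


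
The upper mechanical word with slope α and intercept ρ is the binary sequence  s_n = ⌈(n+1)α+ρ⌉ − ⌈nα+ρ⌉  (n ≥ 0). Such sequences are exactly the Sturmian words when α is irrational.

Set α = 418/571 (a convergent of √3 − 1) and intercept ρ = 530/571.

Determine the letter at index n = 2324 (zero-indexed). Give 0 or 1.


(n+1)α + ρ = (2325·418 + 530) / 571 = 972380/571
nα + ρ     = (2324·418 + 530) / 571 = 971962/571
⌈972380/571⌉ = 1703,  ⌈971962/571⌉ = 1703
s_{2324} = 1703 − 1703 = 0

0


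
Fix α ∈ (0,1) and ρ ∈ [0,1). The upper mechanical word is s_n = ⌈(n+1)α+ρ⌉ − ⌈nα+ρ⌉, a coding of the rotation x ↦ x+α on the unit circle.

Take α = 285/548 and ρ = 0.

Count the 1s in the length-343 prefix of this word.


179

#1s = Σ_{n=0}^{342} s_n = Σ_{n=0}^{342} (⌈(n+1)α+ρ⌉ − ⌈nα+ρ⌉)
the sum telescopes: every ⌈nα+ρ⌉ with 0 < n < 343 appears once with + and once with −, leaving ⌈343α+ρ⌉ − ⌈0·α+ρ⌉
343α + ρ = (343·285) / 548 = 97755/548
ρ = 0/548
⌈97755/548⌉ = 179,  ⌈0/548⌉ = 0
#1s = 179 − 0 = 179


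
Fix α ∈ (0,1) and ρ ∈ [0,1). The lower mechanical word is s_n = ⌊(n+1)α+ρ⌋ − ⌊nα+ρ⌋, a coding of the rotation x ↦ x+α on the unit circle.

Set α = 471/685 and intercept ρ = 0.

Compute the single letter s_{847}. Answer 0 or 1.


1

(n+1)α + ρ = (848·471) / 685 = 399408/685
nα + ρ     = (847·471) / 685 = 398937/685
⌊399408/685⌋ = 583,  ⌊398937/685⌋ = 582
s_{847} = 583 − 582 = 1
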